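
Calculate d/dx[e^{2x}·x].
\left(2 x + 1\right) e^{2 x}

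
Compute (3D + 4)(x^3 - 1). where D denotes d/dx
4 x^{3} + 9 x^{2} - 4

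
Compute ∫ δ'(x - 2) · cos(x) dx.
\sin{\left(2 \right)}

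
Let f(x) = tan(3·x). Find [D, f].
\frac{3}{\cos^{2}{\left(3 x \right)}}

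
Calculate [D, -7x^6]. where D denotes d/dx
- 42 x^{5}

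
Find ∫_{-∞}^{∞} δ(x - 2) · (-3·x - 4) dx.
-10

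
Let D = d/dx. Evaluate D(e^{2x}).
2 e^{2 x}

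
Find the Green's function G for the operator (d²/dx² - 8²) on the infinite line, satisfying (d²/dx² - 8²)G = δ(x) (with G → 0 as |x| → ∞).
-\frac{e^{-8|x|}}{16}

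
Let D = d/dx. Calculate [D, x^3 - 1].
3 x^{2}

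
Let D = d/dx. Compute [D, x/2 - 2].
\frac{1}{2}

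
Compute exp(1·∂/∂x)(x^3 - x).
x \left(x^{2} + 3 x + 2\right)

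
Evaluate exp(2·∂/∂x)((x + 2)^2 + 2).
x^{2} + 8 x + 18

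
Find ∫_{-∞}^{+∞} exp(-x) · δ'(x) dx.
1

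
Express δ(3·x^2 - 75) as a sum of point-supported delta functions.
\frac{\delta(x - 5) + \delta(x + 5)}{30}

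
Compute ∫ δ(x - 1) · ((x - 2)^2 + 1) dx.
2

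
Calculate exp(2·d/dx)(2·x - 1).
2 x + 3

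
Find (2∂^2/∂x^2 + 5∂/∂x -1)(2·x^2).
- 2 x^{2} + 20 x + 8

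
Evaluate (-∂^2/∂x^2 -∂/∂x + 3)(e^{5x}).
- 27 e^{5 x}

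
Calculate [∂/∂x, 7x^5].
35 x^{4}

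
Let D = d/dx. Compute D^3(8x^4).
192 x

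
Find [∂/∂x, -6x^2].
- 12 x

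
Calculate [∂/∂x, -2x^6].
- 12 x^{5}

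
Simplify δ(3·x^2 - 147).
\frac{\delta(x - 7) + \delta(x + 7)}{42}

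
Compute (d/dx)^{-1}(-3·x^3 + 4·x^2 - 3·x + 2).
- \frac{3 x^{4}}{4} + \frac{4 x^{3}}{3} - \frac{3 x^{2}}{2} + 2 x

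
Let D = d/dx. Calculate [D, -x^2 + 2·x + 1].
2 - 2 x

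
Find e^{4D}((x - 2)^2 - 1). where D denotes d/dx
x^{2} + 4 x + 3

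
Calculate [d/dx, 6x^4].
24 x^{3}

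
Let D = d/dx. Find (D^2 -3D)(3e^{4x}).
12 e^{4 x}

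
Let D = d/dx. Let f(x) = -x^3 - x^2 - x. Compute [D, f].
- 3 x^{2} - 2 x - 1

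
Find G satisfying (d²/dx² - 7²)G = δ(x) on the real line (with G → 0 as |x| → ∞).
-\frac{e^{-7|x|}}{14}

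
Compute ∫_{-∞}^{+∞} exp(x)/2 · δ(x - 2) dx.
\frac{e^{2}}{2}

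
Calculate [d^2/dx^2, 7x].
14\frac{d}{dx}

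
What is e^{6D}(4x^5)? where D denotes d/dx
4 x^{5} + 120 x^{4} + 1440 x^{3} + 8640 x^{2} + 25920 x + 31104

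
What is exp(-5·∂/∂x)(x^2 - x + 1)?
x^{2} - 11 x + 31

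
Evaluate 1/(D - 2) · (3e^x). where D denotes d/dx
- 3 e^{x}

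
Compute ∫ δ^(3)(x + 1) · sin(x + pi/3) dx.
\sin{\left(\frac{\pi}{6} + 1 \right)}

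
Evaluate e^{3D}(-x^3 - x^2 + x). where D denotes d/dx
- x^{3} - 10 x^{2} - 32 x - 33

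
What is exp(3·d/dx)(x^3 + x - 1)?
x^{3} + 9 x^{2} + 28 x + 29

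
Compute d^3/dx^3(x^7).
210 x^{4}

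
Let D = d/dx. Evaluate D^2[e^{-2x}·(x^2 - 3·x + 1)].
2 \left(2 x^{2} - 10 x + 9\right) e^{- 2 x}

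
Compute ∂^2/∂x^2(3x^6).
90 x^{4}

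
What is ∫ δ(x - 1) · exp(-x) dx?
e^{-1}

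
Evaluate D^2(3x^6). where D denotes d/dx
90 x^{4}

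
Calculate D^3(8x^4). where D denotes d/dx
192 x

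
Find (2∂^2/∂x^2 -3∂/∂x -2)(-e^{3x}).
- 7 e^{3 x}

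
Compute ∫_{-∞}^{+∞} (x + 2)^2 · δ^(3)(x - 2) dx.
0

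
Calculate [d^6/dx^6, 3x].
18\frac{d^{5}}{dx^{5}}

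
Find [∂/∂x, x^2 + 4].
2 x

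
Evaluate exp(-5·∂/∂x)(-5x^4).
- 5 x^{4} + 100 x^{3} - 750 x^{2} + 2500 x - 3125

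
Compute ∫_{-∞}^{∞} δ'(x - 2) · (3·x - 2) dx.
-3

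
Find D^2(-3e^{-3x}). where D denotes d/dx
- 27 e^{- 3 x}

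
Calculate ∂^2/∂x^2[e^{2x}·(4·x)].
16 \left(x + 1\right) e^{2 x}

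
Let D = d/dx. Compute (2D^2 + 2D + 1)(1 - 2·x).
- 2 x - 3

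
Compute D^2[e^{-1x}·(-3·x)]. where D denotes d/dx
3 \left(2 - x\right) e^{- x}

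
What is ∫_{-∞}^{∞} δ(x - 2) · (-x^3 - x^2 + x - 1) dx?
-11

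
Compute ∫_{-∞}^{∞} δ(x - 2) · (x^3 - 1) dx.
7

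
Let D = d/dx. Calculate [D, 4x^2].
8 x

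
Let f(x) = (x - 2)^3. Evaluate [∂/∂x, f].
3 \left(x - 2\right)^{2}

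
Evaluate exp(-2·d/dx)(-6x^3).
- 6 x^{3} + 36 x^{2} - 72 x + 48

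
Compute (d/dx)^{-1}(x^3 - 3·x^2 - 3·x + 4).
\frac{x^{4}}{4} - x^{3} - \frac{3 x^{2}}{2} + 4 x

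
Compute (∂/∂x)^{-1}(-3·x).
- \frac{3 x^{2}}{2}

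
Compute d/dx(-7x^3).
- 21 x^{2}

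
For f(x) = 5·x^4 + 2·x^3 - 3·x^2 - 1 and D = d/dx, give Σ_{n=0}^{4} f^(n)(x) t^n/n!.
5 t^{4} + t^{3} \left(20 x + 2\right) + t^{2} \left(30 x^{2} + 6 x - 3\right) + 2 t x \left(10 x^{2} + 3 x - 3\right) + 5 x^{4} + 2 x^{3} - 3 x^{2} - 1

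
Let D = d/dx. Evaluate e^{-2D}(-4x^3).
- 4 x^{3} + 24 x^{2} - 48 x + 32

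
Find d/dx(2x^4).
8 x^{3}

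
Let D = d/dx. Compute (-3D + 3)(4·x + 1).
12 x - 9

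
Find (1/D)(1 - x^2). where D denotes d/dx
- \frac{x^{3}}{3} + x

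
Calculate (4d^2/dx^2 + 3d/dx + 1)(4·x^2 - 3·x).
4 x^{2} + 21 x + 23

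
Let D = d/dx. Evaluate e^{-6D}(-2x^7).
- 2 x^{7} + 84 x^{6} - 1512 x^{5} + 15120 x^{4} - 90720 x^{3} + 326592 x^{2} - 653184 x + 559872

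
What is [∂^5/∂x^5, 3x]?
15\frac{d^{4}}{dx^{4}}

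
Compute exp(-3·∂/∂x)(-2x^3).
- 2 x^{3} + 18 x^{2} - 54 x + 54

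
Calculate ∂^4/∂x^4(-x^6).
- 360 x^{2}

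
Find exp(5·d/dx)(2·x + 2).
2 x + 12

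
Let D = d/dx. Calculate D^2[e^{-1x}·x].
\left(x - 2\right) e^{- x}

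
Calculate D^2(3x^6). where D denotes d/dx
90 x^{4}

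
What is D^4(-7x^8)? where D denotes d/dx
- 11760 x^{4}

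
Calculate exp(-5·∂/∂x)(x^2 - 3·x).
x^{2} - 13 x + 40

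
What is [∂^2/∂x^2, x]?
2\frac{d}{dx}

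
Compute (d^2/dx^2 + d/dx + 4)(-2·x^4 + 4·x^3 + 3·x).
- 8 x^{4} + 8 x^{3} - 12 x^{2} + 36 x + 3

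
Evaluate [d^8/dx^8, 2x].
16\frac{d^{7}}{dx^{7}}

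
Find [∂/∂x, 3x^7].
21 x^{6}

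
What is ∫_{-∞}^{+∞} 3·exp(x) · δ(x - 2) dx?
3 e^{2}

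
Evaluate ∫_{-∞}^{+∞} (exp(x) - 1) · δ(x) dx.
0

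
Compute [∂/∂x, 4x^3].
12 x^{2}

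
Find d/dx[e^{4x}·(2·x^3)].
x^{2} \left(8 x + 6\right) e^{4 x}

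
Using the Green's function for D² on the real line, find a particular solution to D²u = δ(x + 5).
\frac{|x + 5|}{2}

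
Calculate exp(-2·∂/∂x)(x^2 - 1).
x^{2} - 4 x + 3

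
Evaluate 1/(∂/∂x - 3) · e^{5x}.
\frac{e^{5 x}}{2}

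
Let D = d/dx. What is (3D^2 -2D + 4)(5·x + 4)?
20 x + 6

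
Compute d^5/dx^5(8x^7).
20160 x^{2}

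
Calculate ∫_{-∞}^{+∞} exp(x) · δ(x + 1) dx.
e^{-1}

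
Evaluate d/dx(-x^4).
- 4 x^{3}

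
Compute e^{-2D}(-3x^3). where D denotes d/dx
- 3 x^{3} + 18 x^{2} - 36 x + 24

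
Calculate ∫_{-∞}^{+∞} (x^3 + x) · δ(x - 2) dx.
10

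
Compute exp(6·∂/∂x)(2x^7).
2 x^{7} + 84 x^{6} + 1512 x^{5} + 15120 x^{4} + 90720 x^{3} + 326592 x^{2} + 653184 x + 559872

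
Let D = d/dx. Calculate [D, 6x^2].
12 x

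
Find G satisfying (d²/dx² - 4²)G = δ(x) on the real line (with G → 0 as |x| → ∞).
-\frac{e^{-4|x|}}{8}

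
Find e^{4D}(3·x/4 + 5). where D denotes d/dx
\frac{3 x}{4} + 8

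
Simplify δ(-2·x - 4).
\frac{\delta(x + 2)}{2}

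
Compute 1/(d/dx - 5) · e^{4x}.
- e^{4 x}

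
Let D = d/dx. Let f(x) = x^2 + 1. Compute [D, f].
2 x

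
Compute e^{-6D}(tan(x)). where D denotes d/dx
\tan{\left(x - 6 \right)}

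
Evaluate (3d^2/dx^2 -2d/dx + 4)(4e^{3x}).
100 e^{3 x}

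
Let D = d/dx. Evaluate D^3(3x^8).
1008 x^{5}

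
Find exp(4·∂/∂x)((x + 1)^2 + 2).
x^{2} + 10 x + 27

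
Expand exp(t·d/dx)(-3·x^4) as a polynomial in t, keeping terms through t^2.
3 x^{2} \left(- 6 t^{2} - 4 t x - x^{2}\right)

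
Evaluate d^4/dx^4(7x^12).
83160 x^{8}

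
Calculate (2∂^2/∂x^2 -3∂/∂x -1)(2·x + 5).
- 2 x - 11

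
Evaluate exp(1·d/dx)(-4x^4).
- 4 x^{4} - 16 x^{3} - 24 x^{2} - 16 x - 4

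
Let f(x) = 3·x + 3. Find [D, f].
3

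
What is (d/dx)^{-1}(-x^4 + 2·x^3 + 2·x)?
- \frac{x^{5}}{5} + \frac{x^{4}}{2} + x^{2}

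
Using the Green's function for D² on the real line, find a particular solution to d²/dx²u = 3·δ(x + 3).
\frac{3|x + 3|}{2}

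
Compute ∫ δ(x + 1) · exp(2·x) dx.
e^{-2}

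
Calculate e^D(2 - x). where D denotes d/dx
1 - x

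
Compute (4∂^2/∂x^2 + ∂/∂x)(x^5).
5 x^{3} \left(x + 16\right)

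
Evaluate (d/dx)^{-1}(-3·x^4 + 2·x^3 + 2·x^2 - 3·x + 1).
- \frac{3 x^{5}}{5} + \frac{x^{4}}{2} + \frac{2 x^{3}}{3} - \frac{3 x^{2}}{2} + x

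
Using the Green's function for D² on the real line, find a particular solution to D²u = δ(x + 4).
\frac{|x + 4|}{2}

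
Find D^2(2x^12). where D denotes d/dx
264 x^{10}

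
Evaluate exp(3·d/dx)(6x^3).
6 x^{3} + 54 x^{2} + 162 x + 162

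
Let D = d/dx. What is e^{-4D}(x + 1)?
x - 3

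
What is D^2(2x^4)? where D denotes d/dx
24 x^{2}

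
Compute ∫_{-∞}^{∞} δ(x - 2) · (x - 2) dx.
0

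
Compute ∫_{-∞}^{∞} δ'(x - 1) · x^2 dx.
-2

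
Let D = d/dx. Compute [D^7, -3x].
-21D^{6}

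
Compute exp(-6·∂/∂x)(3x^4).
3 x^{4} - 72 x^{3} + 648 x^{2} - 2592 x + 3888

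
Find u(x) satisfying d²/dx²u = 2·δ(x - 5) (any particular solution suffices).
|x - 5|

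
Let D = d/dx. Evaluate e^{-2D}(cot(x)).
\cot{\left(x - 2 \right)}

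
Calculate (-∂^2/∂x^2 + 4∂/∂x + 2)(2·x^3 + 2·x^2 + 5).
4 x^{3} + 28 x^{2} + 4 x + 6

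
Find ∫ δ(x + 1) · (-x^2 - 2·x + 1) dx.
2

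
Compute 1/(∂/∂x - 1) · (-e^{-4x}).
\frac{e^{- 4 x}}{5}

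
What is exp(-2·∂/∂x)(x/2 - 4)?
\frac{x}{2} - 5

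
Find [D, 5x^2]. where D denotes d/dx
10 x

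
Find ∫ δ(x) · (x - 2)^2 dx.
4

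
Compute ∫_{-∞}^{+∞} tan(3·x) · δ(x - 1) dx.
\tan{\left(3 \right)}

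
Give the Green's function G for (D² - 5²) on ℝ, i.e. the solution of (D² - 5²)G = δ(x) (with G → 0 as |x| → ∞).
-\frac{e^{-5|x|}}{10}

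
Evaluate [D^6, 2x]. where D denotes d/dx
12D^{5}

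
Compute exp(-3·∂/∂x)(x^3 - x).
x^{3} - 9 x^{2} + 26 x - 24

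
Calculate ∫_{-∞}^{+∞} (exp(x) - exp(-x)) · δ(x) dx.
0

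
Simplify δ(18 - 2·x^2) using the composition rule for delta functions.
\frac{\delta(x - 3) + \delta(x + 3)}{12}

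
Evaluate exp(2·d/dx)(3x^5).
3 x^{5} + 30 x^{4} + 120 x^{3} + 240 x^{2} + 240 x + 96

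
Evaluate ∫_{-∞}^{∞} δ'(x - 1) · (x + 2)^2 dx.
-6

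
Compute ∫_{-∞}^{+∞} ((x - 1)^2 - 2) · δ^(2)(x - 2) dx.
2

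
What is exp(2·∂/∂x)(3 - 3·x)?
- 3 x - 3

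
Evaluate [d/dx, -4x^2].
- 8 x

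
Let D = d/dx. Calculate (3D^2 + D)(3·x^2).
6 x + 18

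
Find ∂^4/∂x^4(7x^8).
11760 x^{4}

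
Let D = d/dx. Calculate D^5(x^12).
95040 x^{7}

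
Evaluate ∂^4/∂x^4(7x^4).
168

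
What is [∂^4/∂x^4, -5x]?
-20\frac{d^{3}}{dx^{3}}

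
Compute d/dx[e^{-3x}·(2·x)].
2 \left(1 - 3 x\right) e^{- 3 x}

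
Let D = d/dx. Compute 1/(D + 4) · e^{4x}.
\frac{e^{4 x}}{8}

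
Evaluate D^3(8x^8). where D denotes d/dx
2688 x^{5}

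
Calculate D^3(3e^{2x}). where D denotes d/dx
24 e^{2 x}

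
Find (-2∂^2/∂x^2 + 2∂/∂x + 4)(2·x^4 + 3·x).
8 x^{4} + 16 x^{3} - 48 x^{2} + 12 x + 6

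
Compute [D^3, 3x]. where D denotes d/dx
9D^{2}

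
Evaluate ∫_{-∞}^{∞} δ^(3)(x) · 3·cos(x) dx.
0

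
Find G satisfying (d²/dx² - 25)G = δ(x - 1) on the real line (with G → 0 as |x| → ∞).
-\frac{e^{-5|x - 1|}}{10}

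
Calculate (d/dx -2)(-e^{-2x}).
4 e^{- 2 x}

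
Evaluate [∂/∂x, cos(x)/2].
- \frac{\sin{\left(x \right)}}{2}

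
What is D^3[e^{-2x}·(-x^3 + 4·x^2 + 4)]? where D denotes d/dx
2 \left(4 x^{3} - 34 x^{2} + 66 x - 43\right) e^{- 2 x}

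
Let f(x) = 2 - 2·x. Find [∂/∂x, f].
-2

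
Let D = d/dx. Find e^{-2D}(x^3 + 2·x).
x^{3} - 6 x^{2} + 14 x - 12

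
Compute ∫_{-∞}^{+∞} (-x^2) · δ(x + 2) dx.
-4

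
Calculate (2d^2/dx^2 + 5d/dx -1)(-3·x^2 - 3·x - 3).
3 x^{2} - 27 x - 24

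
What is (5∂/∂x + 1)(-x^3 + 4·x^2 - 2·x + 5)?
- x^{3} - 11 x^{2} + 38 x - 5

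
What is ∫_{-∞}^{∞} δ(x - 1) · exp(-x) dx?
e^{-1}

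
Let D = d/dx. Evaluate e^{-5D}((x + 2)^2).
x^{2} - 6 x + 9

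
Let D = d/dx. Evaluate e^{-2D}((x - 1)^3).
x^{3} - 9 x^{2} + 27 x - 27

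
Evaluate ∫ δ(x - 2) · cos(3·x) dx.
\cos{\left(6 \right)}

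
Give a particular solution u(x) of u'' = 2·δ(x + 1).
|x + 1|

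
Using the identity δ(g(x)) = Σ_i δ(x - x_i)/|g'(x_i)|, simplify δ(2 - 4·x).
\frac{\delta(x - 1/2)}{4}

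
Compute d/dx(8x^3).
24 x^{2}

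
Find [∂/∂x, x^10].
10 x^{9}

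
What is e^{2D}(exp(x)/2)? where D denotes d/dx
\frac{e^{x + 2}}{2}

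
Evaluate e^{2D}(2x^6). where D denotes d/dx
2 x^{6} + 24 x^{5} + 120 x^{4} + 320 x^{3} + 480 x^{2} + 384 x + 128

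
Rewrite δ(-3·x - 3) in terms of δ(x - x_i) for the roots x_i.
\frac{\delta(x + 1)}{3}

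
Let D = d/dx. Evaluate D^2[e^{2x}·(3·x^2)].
\left(12 x^{2} + 24 x + 6\right) e^{2 x}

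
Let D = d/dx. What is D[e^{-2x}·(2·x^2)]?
4 x \left(1 - x\right) e^{- 2 x}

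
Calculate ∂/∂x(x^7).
7 x^{6}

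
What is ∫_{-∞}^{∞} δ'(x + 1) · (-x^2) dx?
-2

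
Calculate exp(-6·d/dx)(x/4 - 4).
\frac{x}{4} - \frac{11}{2}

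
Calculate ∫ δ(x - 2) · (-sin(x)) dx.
- \sin{\left(2 \right)}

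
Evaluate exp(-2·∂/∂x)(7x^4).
7 x^{4} - 56 x^{3} + 168 x^{2} - 224 x + 112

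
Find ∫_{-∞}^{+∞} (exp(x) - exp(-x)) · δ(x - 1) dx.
2 \sinh{\left(1 \right)}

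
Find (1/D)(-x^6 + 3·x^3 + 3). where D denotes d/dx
- \frac{x^{7}}{7} + \frac{3 x^{4}}{4} + 3 x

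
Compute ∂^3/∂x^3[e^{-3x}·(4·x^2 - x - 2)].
9 \left(- 12 x^{2} + 27 x - 5\right) e^{- 3 x}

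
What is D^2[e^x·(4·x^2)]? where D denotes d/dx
4 \left(x^{2} + 4 x + 2\right) e^{x}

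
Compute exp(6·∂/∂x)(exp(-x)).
e^{- x - 6}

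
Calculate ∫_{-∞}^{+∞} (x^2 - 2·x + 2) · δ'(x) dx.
2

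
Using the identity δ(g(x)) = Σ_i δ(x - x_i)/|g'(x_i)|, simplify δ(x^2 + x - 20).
\frac{\delta(x - 4) + \delta(x + 5)}{9}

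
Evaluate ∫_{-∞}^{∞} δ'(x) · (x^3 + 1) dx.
0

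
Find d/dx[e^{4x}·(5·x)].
\left(20 x + 5\right) e^{4 x}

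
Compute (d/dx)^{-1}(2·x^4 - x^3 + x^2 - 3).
\frac{2 x^{5}}{5} - \frac{x^{4}}{4} + \frac{x^{3}}{3} - 3 x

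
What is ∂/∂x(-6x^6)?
- 36 x^{5}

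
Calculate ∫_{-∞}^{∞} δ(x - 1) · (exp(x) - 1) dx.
-1 + e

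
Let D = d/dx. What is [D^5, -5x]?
-25D^{4}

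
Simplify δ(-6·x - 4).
\frac{\delta(x + 2/3)}{6}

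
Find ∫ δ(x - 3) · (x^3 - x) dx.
24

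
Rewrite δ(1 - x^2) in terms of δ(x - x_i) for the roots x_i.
\frac{\delta(x - 1) + \delta(x + 1)}{2}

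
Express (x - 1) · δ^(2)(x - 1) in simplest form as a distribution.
-2\delta'(x - 1)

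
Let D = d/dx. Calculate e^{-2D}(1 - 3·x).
7 - 3 x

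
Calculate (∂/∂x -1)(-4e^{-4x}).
20 e^{- 4 x}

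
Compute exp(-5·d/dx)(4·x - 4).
4 x - 24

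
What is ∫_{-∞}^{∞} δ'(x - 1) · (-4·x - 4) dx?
4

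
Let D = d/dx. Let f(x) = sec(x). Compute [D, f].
\tan{\left(x \right)} \sec{\left(x \right)}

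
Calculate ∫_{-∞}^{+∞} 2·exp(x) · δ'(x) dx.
-2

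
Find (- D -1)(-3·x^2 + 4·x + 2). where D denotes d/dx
3 x^{2} + 2 x - 6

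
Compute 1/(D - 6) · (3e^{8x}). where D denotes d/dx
\frac{3 e^{8 x}}{2}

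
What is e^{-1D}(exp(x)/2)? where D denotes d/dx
\frac{e^{x - 1}}{2}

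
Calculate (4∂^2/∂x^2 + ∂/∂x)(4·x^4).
16 x^{2} \left(x + 12\right)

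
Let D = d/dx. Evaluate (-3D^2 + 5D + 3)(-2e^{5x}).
94 e^{5 x}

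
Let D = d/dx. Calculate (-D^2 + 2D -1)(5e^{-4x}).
- 125 e^{- 4 x}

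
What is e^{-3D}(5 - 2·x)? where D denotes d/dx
11 - 2 x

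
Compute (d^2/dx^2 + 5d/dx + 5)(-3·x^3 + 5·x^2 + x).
- 15 x^{3} - 20 x^{2} + 37 x + 15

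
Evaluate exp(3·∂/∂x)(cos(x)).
\cos{\left(x + 3 \right)}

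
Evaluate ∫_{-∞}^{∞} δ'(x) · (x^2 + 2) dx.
0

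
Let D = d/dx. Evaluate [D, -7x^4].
- 28 x^{3}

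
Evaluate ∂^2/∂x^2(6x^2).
12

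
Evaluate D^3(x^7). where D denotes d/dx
210 x^{4}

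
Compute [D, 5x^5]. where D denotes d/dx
25 x^{4}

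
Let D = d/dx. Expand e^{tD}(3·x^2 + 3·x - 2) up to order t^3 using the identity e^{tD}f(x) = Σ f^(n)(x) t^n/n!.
3 t^{2} + 3 t \left(2 x + 1\right) + 3 x^{2} + 3 x - 2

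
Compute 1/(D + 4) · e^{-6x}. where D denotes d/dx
- \frac{e^{- 6 x}}{2}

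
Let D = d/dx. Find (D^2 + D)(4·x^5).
20 x^{3} \left(x + 4\right)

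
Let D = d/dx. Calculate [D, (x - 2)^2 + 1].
2 x - 4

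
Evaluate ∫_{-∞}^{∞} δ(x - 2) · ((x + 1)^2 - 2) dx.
7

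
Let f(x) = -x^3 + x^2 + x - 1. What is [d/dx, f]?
- 3 x^{2} + 2 x + 1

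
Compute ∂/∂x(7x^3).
21 x^{2}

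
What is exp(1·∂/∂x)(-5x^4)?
- 5 x^{4} - 20 x^{3} - 30 x^{2} - 20 x - 5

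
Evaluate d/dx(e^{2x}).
2 e^{2 x}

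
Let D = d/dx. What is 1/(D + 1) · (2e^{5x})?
\frac{e^{5 x}}{3}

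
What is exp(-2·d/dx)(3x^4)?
3 x^{4} - 24 x^{3} + 72 x^{2} - 96 x + 48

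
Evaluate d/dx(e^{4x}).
4 e^{4 x}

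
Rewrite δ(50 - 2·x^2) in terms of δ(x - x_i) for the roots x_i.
\frac{\delta(x - 5) + \delta(x + 5)}{20}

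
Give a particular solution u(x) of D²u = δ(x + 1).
\frac{|x + 1|}{2}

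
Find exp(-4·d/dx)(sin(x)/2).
\frac{\sin{\left(x - 4 \right)}}{2}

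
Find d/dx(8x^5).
40 x^{4}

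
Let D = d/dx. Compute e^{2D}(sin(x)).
\sin{\left(x + 2 \right)}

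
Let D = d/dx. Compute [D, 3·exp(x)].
3 e^{x}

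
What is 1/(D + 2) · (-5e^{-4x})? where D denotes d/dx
\frac{5 e^{- 4 x}}{2}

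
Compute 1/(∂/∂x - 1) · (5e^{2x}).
5 e^{2 x}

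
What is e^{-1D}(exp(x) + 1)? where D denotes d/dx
e^{x - 1} + 1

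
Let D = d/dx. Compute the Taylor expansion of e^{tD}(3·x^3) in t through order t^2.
3 x \left(3 t^{2} + 3 t x + x^{2}\right)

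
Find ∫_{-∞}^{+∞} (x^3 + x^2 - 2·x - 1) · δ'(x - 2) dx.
-14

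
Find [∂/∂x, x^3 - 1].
3 x^{2}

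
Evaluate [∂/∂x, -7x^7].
- 49 x^{6}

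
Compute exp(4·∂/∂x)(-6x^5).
- 6 x^{5} - 120 x^{4} - 960 x^{3} - 3840 x^{2} - 7680 x - 6144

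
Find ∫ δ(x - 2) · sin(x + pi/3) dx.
\sin{\left(\frac{\pi}{3} + 2 \right)}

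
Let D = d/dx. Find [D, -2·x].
-2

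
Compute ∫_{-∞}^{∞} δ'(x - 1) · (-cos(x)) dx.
- \sin{\left(1 \right)}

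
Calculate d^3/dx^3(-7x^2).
0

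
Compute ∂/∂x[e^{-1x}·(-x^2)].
x \left(x - 2\right) e^{- x}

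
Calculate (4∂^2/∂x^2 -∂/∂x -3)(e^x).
0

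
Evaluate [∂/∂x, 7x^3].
21 x^{2}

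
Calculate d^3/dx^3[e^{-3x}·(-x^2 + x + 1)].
9 \left(3 x^{2} - 9 x + 2\right) e^{- 3 x}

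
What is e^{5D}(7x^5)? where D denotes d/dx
7 x^{5} + 175 x^{4} + 1750 x^{3} + 8750 x^{2} + 21875 x + 21875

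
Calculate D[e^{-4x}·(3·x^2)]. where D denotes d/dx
6 x \left(1 - 2 x\right) e^{- 4 x}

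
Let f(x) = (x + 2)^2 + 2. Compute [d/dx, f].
2 x + 4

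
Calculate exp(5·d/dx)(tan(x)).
\tan{\left(x + 5 \right)}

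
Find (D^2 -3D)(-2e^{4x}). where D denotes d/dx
- 8 e^{4 x}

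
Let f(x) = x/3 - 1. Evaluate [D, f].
\frac{1}{3}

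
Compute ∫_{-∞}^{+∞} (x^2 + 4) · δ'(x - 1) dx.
-2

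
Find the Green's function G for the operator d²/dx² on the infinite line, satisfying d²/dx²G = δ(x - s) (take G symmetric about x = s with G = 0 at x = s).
\frac{|x - s|}{2}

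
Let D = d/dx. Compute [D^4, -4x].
-16D^{3}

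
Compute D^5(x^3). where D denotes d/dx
0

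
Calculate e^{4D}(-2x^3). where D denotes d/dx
- 2 x^{3} - 24 x^{2} - 96 x - 128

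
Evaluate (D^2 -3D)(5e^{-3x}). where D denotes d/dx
90 e^{- 3 x}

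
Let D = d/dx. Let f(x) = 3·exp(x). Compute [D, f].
3 e^{x}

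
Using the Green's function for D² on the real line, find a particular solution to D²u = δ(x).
\frac{|x|}{2}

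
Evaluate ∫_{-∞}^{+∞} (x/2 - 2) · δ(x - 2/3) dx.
- \frac{5}{3}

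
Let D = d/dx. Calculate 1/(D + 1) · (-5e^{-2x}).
5 e^{- 2 x}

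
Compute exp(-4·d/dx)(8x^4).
8 x^{4} - 128 x^{3} + 768 x^{2} - 2048 x + 2048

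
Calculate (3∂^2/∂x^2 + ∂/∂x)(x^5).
5 x^{3} \left(x + 12\right)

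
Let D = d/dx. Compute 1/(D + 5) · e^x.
\frac{e^{x}}{6}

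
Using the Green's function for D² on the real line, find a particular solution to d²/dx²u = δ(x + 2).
\frac{|x + 2|}{2}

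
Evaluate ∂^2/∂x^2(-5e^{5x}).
- 125 e^{5 x}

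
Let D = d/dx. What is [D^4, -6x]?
-24D^{3}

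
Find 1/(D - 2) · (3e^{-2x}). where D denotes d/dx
- \frac{3 e^{- 2 x}}{4}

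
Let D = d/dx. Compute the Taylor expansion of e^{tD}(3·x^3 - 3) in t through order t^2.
9 t^{2} x + 9 t x^{2} + 3 x^{3} - 3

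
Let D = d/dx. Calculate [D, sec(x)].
\tan{\left(x \right)} \sec{\left(x \right)}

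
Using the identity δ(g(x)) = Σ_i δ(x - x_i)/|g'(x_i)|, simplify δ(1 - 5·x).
\frac{\delta(x - 1/5)}{5}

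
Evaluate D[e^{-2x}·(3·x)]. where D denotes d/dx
3 \left(1 - 2 x\right) e^{- 2 x}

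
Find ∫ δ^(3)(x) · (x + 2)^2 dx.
0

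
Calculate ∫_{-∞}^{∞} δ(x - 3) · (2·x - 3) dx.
3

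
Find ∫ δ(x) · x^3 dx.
0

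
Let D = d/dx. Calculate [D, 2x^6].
12 x^{5}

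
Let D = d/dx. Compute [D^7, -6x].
-42D^{6}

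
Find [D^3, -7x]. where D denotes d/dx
-21D^{2}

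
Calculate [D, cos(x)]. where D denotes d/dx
- \sin{\left(x \right)}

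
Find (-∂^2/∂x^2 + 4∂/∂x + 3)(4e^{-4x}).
- 116 e^{- 4 x}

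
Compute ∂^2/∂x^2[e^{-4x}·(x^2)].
2 \left(8 x^{2} - 8 x + 1\right) e^{- 4 x}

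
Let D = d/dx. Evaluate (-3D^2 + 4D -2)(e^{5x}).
- 57 e^{5 x}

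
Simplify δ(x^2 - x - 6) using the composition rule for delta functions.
\frac{\delta(x - 3) + \delta(x + 2)}{5}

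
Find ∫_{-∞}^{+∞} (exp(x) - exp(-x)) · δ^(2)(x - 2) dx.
2 \sinh{\left(2 \right)}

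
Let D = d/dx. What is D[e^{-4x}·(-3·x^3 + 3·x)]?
3 \left(4 x^{3} - 3 x^{2} - 4 x + 1\right) e^{- 4 x}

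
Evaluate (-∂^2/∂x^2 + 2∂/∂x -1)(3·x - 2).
8 - 3 x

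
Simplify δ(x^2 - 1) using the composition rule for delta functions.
\frac{\delta(x - 1) + \delta(x + 1)}{2}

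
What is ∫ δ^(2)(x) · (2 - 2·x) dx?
0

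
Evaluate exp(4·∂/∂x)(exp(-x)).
e^{- x - 4}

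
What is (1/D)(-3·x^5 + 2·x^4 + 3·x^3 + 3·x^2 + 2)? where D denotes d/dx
- \frac{x^{6}}{2} + \frac{2 x^{5}}{5} + \frac{3 x^{4}}{4} + x^{3} + 2 x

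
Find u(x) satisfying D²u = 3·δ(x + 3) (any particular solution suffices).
\frac{3|x + 3|}{2}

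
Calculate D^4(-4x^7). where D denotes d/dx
- 3360 x^{3}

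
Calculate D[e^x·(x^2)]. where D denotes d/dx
x \left(x + 2\right) e^{x}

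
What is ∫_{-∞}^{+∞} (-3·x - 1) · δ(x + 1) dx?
2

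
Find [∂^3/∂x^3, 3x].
9\frac{d^{2}}{dx^{2}}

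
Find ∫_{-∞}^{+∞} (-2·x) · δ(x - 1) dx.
-2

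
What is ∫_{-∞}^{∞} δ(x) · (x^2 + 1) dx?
1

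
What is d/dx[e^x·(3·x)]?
3 \left(x + 1\right) e^{x}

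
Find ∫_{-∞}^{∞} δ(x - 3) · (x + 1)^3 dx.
64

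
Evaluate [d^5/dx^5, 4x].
20\frac{d^{4}}{dx^{4}}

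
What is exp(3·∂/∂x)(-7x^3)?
- 7 x^{3} - 63 x^{2} - 189 x - 189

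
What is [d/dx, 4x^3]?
12 x^{2}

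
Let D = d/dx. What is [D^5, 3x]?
15D^{4}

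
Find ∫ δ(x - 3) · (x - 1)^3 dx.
8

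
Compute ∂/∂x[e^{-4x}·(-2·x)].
2 \left(4 x - 1\right) e^{- 4 x}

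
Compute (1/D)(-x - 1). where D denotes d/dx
- \frac{x^{2}}{2} - x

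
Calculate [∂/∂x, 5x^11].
55 x^{10}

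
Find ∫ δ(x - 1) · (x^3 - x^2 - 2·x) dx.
-2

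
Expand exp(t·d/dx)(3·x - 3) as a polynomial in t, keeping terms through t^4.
3 t + 3 x - 3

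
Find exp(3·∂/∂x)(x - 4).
x - 1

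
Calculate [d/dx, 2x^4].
8 x^{3}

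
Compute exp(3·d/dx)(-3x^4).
- 3 x^{4} - 36 x^{3} - 162 x^{2} - 324 x - 243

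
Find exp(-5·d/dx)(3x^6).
3 x^{6} - 90 x^{5} + 1125 x^{4} - 7500 x^{3} + 28125 x^{2} - 56250 x + 46875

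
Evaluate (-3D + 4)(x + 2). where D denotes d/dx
4 x + 5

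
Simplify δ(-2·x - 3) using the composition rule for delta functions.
\frac{\delta(x + 3/2)}{2}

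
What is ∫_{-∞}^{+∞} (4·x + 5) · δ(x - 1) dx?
9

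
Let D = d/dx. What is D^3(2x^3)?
12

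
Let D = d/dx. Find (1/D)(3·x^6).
\frac{3 x^{7}}{7}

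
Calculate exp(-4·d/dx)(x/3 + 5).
\frac{x}{3} + \frac{11}{3}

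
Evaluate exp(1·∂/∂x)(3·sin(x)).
3 \sin{\left(x + 1 \right)}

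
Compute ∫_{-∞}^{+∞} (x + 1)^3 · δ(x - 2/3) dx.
\frac{125}{27}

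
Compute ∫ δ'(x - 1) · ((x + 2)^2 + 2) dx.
-6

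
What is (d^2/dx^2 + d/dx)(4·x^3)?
12 x \left(x + 2\right)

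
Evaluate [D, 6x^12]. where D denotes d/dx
72 x^{11}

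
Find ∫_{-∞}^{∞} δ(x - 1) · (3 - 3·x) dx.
0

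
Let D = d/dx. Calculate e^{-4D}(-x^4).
- x^{4} + 16 x^{3} - 96 x^{2} + 256 x - 256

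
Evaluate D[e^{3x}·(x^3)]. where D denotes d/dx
3 x^{2} \left(x + 1\right) e^{3 x}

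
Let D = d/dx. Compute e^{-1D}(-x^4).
- x^{4} + 4 x^{3} - 6 x^{2} + 4 x - 1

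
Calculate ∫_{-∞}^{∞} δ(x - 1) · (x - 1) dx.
0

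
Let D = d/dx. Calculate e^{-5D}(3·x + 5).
3 x - 10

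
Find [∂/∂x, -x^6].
- 6 x^{5}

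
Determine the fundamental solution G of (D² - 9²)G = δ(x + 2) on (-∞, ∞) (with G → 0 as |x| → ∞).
-\frac{e^{-9|x + 2|}}{18}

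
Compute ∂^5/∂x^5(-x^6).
- 720 x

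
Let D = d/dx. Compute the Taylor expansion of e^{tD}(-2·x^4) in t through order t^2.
2 x^{2} \left(- 6 t^{2} - 4 t x - x^{2}\right)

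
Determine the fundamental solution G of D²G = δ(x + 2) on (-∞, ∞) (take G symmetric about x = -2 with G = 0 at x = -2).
\frac{|x + 2|}{2}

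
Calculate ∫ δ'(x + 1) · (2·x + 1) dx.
-2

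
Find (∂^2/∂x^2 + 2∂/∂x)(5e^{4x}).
120 e^{4 x}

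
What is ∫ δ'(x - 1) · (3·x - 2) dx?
-3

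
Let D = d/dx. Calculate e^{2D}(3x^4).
3 x^{4} + 24 x^{3} + 72 x^{2} + 96 x + 48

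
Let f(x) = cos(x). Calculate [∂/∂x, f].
- \sin{\left(x \right)}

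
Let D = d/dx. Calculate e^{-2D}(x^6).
x^{6} - 12 x^{5} + 60 x^{4} - 160 x^{3} + 240 x^{2} - 192 x + 64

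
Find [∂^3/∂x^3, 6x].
18\frac{d^{2}}{dx^{2}}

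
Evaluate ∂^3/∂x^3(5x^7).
1050 x^{4}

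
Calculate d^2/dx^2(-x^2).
-2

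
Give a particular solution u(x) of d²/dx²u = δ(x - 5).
\frac{|x - 5|}{2}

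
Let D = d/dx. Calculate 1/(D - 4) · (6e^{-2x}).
- e^{- 2 x}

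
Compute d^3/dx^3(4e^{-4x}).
- 256 e^{- 4 x}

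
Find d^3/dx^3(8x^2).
0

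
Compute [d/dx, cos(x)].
- \sin{\left(x \right)}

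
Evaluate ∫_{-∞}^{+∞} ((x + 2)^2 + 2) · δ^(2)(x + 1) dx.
2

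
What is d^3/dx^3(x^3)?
6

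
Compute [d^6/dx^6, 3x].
18\frac{d^{5}}{dx^{5}}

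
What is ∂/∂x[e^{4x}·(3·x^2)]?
6 x \left(2 x + 1\right) e^{4 x}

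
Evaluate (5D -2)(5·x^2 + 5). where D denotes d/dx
- 10 x^{2} + 50 x - 10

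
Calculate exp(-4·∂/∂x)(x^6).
x^{6} - 24 x^{5} + 240 x^{4} - 1280 x^{3} + 3840 x^{2} - 6144 x + 4096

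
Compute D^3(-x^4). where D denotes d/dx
- 24 x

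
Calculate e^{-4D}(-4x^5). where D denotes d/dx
- 4 x^{5} + 80 x^{4} - 640 x^{3} + 2560 x^{2} - 5120 x + 4096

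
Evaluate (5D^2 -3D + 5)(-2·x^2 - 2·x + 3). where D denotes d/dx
- 10 x^{2} + 2 x + 1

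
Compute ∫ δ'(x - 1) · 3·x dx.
-3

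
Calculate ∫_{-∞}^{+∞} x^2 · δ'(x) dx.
0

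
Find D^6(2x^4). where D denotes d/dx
0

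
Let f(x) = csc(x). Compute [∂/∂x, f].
- \cot{\left(x \right)} \csc{\left(x \right)}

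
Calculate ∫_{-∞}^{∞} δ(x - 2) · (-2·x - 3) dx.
-7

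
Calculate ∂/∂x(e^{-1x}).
- e^{- x}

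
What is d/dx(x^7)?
7 x^{6}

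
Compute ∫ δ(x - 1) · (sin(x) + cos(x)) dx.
\cos{\left(1 \right)} + \sin{\left(1 \right)}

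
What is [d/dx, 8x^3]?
24 x^{2}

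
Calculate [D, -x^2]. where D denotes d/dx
- 2 x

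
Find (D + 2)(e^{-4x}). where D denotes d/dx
- 2 e^{- 4 x}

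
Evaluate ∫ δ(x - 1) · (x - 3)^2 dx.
4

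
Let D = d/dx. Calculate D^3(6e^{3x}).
162 e^{3 x}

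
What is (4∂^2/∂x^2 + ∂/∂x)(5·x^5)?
25 x^{3} \left(x + 16\right)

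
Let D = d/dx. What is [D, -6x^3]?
- 18 x^{2}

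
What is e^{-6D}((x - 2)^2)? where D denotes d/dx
x^{2} - 16 x + 64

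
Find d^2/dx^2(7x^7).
294 x^{5}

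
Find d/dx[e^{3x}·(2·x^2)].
2 x \left(3 x + 2\right) e^{3 x}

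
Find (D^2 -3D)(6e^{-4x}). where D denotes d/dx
168 e^{- 4 x}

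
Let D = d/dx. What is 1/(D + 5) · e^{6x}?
\frac{e^{6 x}}{11}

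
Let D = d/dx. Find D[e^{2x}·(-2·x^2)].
4 x \left(- x - 1\right) e^{2 x}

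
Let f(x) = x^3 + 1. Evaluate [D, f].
3 x^{2}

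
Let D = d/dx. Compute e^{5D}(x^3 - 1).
x^{3} + 15 x^{2} + 75 x + 124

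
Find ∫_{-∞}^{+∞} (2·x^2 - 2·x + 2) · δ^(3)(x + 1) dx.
0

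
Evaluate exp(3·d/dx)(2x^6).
2 x^{6} + 36 x^{5} + 270 x^{4} + 1080 x^{3} + 2430 x^{2} + 2916 x + 1458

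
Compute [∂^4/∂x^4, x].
4\frac{d^{3}}{dx^{3}}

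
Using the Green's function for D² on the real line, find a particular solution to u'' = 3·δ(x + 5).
\frac{3|x + 5|}{2}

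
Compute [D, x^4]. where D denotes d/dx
4 x^{3}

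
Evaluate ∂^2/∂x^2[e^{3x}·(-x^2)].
\left(- 9 x^{2} - 12 x - 2\right) e^{3 x}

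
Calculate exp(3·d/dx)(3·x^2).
3 x^{2} + 18 x + 27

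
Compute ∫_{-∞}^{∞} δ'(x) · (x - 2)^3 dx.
-12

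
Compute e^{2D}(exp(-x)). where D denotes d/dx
e^{- x - 2}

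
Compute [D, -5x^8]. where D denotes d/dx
- 40 x^{7}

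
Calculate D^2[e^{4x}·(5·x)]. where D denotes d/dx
\left(80 x + 40\right) e^{4 x}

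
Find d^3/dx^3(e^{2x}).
8 e^{2 x}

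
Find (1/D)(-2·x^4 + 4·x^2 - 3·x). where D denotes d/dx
- \frac{2 x^{5}}{5} + \frac{4 x^{3}}{3} - \frac{3 x^{2}}{2}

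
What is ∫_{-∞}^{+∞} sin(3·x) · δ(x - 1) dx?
\sin{\left(3 \right)}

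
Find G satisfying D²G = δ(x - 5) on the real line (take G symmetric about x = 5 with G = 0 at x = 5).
\frac{|x - 5|}{2}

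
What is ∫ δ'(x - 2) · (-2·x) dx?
2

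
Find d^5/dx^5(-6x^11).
- 332640 x^{6}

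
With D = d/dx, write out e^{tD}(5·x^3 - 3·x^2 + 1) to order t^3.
5 t^{3} + t^{2} \left(15 x - 3\right) + 3 t x \left(5 x - 2\right) + 5 x^{3} - 3 x^{2} + 1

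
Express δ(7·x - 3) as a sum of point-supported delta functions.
\frac{\delta(x - 3/7)}{7}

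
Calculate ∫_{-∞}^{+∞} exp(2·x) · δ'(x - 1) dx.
- 2 e^{2}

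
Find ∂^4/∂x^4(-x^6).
- 360 x^{2}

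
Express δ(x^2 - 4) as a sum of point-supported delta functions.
\frac{\delta(x - 2) + \delta(x + 2)}{4}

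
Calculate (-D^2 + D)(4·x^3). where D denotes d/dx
12 x \left(x - 2\right)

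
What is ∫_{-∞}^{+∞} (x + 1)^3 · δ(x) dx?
1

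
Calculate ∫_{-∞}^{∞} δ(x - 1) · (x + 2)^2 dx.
9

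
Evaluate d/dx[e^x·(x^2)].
x \left(x + 2\right) e^{x}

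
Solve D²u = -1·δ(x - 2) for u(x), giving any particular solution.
-\frac{|x - 2|}{2}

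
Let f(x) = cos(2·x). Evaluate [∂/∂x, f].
- 2 \sin{\left(2 x \right)}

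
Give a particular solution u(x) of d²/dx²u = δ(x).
\frac{|x|}{2}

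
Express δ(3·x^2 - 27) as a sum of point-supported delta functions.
\frac{\delta(x - 3) + \delta(x + 3)}{18}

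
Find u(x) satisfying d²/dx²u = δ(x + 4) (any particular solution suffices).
\frac{|x + 4|}{2}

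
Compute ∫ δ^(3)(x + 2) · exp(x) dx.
- \frac{1}{e^{2}}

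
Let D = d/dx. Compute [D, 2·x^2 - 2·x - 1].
4 x - 2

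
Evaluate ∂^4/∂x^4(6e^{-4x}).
1536 e^{- 4 x}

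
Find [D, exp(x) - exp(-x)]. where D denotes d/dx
2 \cosh{\left(x \right)}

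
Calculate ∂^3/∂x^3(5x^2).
0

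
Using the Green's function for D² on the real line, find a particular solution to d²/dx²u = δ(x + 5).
\frac{|x + 5|}{2}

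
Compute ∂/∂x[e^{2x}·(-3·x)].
\left(- 6 x - 3\right) e^{2 x}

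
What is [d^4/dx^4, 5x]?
20\frac{d^{3}}{dx^{3}}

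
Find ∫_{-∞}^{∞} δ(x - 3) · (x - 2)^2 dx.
1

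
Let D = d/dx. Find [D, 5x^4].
20 x^{3}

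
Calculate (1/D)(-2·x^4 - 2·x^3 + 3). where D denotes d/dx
- \frac{2 x^{5}}{5} - \frac{x^{4}}{2} + 3 x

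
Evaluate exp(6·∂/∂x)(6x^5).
6 x^{5} + 180 x^{4} + 2160 x^{3} + 12960 x^{2} + 38880 x + 46656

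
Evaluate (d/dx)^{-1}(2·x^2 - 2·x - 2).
\frac{2 x^{3}}{3} - x^{2} - 2 x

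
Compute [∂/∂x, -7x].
-7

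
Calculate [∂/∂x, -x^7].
- 7 x^{6}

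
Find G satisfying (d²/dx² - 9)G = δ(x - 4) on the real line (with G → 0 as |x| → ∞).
-\frac{e^{-3|x - 4|}}{6}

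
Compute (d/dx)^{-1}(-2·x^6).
- \frac{2 x^{7}}{7}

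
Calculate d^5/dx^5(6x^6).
4320 x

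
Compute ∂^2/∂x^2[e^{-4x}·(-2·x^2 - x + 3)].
4 \left(- 8 x^{2} + 4 x + 13\right) e^{- 4 x}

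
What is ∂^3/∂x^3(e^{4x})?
64 e^{4 x}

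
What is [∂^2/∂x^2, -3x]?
-6\frac{d}{dx}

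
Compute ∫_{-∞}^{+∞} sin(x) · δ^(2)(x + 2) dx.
\sin{\left(2 \right)}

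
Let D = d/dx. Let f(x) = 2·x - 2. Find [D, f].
2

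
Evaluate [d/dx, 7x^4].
28 x^{3}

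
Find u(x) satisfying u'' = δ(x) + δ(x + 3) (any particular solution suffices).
\frac{|x|}{2} + \frac{|x + 3|}{2}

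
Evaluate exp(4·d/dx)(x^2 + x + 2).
x^{2} + 9 x + 22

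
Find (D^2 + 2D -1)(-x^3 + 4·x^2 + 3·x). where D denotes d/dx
x^{3} - 10 x^{2} + 7 x + 14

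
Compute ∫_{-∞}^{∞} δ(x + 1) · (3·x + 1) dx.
-2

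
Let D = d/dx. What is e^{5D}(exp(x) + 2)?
e^{x + 5} + 2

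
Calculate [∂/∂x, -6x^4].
- 24 x^{3}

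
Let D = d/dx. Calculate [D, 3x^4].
12 x^{3}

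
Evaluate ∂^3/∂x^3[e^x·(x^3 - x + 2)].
\left(x^{3} + 9 x^{2} + 17 x + 5\right) e^{x}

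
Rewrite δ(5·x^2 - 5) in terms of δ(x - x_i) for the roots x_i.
\frac{\delta(x - 1) + \delta(x + 1)}{10}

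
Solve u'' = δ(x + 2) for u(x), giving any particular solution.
\frac{|x + 2|}{2}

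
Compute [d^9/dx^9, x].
9\frac{d^{8}}{dx^{8}}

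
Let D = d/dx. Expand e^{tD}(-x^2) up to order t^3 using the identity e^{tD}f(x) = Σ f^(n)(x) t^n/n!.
- t^{2} - 2 t x - x^{2}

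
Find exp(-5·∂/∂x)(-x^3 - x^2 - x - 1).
- x^{3} + 14 x^{2} - 66 x + 104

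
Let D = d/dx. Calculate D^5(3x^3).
0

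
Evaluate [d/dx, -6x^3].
- 18 x^{2}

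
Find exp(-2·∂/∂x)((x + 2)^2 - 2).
x^{2} - 2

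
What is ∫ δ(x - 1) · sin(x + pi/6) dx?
\sin{\left(\frac{\pi}{6} + 1 \right)}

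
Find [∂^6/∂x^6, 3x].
18\frac{d^{5}}{dx^{5}}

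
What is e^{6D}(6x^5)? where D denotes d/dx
6 x^{5} + 180 x^{4} + 2160 x^{3} + 12960 x^{2} + 38880 x + 46656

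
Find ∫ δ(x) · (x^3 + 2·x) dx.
0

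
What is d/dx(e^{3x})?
3 e^{3 x}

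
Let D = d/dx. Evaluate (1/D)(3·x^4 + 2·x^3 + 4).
\frac{3 x^{5}}{5} + \frac{x^{4}}{2} + 4 x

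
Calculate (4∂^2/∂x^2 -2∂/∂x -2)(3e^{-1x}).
12 e^{- x}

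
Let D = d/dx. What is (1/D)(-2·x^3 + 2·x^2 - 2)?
- \frac{x^{4}}{2} + \frac{2 x^{3}}{3} - 2 x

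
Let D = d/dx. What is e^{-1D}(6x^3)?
6 x^{3} - 18 x^{2} + 18 x - 6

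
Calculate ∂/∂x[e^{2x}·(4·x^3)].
x^{2} \left(8 x + 12\right) e^{2 x}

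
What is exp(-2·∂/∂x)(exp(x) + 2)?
e^{x - 2} + 2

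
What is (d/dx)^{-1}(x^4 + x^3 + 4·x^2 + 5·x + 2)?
\frac{x^{5}}{5} + \frac{x^{4}}{4} + \frac{4 x^{3}}{3} + \frac{5 x^{2}}{2} + 2 x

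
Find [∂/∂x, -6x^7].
- 42 x^{6}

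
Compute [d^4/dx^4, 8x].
32\frac{d^{3}}{dx^{3}}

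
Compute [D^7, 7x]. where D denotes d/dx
49D^{6}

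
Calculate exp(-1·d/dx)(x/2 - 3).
\frac{x}{2} - \frac{7}{2}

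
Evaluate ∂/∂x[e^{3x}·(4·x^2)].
4 x \left(3 x + 2\right) e^{3 x}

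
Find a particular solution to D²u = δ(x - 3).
\frac{|x - 3|}{2}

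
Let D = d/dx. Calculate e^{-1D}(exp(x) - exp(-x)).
- e^{1 - x} + e^{x - 1}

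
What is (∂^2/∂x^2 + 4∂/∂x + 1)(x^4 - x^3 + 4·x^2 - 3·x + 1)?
x^{4} + 15 x^{3} + 4 x^{2} + 23 x - 3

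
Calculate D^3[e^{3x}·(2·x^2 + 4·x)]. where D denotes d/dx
\left(54 x^{2} + 216 x + 144\right) e^{3 x}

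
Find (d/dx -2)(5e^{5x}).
15 e^{5 x}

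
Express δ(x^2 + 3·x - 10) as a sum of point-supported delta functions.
\frac{\delta(x - 2) + \delta(x + 5)}{7}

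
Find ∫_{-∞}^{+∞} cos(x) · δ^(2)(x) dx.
-1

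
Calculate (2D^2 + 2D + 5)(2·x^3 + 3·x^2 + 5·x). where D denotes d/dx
10 x^{3} + 27 x^{2} + 61 x + 22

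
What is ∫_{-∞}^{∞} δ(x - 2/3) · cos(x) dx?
\cos{\left(\frac{2}{3} \right)}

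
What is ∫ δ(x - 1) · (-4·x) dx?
-4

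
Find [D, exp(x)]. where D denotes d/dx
e^{x}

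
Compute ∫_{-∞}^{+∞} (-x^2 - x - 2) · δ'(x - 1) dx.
3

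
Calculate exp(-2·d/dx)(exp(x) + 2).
e^{x - 2} + 2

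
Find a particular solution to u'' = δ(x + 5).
\frac{|x + 5|}{2}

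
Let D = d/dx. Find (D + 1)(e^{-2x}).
- e^{- 2 x}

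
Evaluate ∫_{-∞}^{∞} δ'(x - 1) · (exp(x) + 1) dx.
- e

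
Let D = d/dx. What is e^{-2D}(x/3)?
\frac{x}{3} - \frac{2}{3}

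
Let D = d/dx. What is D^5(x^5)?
120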